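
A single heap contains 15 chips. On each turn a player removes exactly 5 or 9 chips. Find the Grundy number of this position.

Compute g(0), g(1), … for moves {5, 9}:
k:     0  1  2  3  4  5  6  7  8  9 10 11 12 13 14 15
g(k):  0  0  0  0  0  1  1  1  1  1  2  2  2  2  0  0
So g(15) = 0.

0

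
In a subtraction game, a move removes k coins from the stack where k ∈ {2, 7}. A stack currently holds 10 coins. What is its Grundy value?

0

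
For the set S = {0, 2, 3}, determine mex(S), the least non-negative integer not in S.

0 is in the set but 1 is not, so the mex is 1.

1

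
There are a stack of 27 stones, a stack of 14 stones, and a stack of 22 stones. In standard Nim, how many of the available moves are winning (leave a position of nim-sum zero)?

In binary:
  11011  (27)
  01110  (14)
  10110  (22)
  -----
  00011  (3)
The overall nim-sum is X = 3. A stack of size p has a winning move iff p XOR X < p (reduce it to p XOR X).
  27: 27 XOR 3 = 24 < 27 — winning move (to 24).
  14: 14 XOR 3 = 13 < 14 — winning move (to 13).
  22: 22 XOR 3 = 21 < 22 — winning move (to 21).
That gives 3 winning moves.

3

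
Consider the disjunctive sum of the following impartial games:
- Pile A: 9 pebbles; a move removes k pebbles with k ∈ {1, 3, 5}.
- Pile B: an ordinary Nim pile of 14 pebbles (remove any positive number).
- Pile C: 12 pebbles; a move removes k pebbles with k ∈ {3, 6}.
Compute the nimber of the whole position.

Grundy values for pile A (subtraction set {1, 3, 5}):
g(0) = mex{} = 0
g(1) = mex{0} = 1
g(2) = mex{1} = 0
g(3) = mex{0} = 1
g(4) = mex{1} = 0
g(5) = mex{0} = 1
g(6) = mex{1} = 0
g(7) = mex{0} = 1
g(8) = mex{1} = 0
g(9) = mex{0} = 1
So g(9) = 1.
Pile B is a plain Nim pile of size 14, so its Grundy value is 14.
For pile C, compute g(0), g(1), … with moves {3, 6}:
g(0) = mex{} = 0
g(1) = mex{} = 0
g(2) = mex{} = 0
g(3) = mex{0} = 1
g(4) = mex{0} = 1
g(5) = mex{0} = 1
g(6) = mex{0,1} = 2
g(7) = mex{0,1} = 2
g(8) = mex{0,1} = 2
g(9) = mex{1,2} = 0
g(10) = mex{1,2} = 0
g(11) = mex{1,2} = 0
g(12) = mex{0,2} = 1
So g(12) = 1.
The value of a disjunctive sum is the nim-sum of the parts.
Combined value = 1 XOR 14 XOR 1 = 14.

14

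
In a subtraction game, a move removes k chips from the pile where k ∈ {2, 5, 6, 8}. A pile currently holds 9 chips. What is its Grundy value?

Grundy values for subtraction set {2, 5, 6, 8}:
k:     0  1  2  3  4  5  6  7  8  9
g(k):  0  0  1  1  0  2  1  3  2  2
So g(9) = 2.

2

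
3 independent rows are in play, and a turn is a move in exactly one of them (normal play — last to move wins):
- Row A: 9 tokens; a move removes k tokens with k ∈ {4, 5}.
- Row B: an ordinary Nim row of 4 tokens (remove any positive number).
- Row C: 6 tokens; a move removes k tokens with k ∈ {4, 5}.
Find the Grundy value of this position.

5

Build the Grundy sequence for row A with g(k) = mex{g(k−s) : s ∈ {4, 5}, s ≤ k}:
g(0) = mex{} = 0
g(1) = mex{} = 0
g(2) = mex{} = 0
g(3) = mex{} = 0
g(4) = mex{0} = 1
g(5) = mex{0} = 1
g(6) = mex{0} = 1
g(7) = mex{0} = 1
g(8) = mex{0,1} = 2
g(9) = mex{1} = 0
So g(9) = 0.
Row B is a plain Nim row of size 4, so its Grundy value is 4.
Grundy values for row C (subtraction set {4, 5}):
k:     0  1  2  3  4  5  6
g(k):  0  0  0  0  1  1  1
So g(6) = 1.
The value of a disjunctive sum is the nim-sum of the parts.
Combined value = 0 XOR 4 XOR 1 = 5.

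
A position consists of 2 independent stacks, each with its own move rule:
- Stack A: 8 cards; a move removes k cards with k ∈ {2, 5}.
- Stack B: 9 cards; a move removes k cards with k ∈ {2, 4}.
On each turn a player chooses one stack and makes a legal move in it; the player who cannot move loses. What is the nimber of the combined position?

1

For stack A, compute g(0), g(1), … with moves {2, 5}:
g(0) = mex{} = 0
g(1) = mex{} = 0
g(2) = mex{0} = 1
g(3) = mex{0} = 1
g(4) = mex{1} = 0
g(5) = mex{0,1} = 2
g(6) = mex{0} = 1
g(7) = mex{1,2} = 0
g(8) = mex{1} = 0
So g(8) = 0.
For stack B, compute g(0), g(1), … with moves {2, 4}:
g(0) = mex{} = 0
g(1) = mex{} = 0
g(2) = mex{0} = 1
g(3) = mex{0} = 1
g(4) = mex{0,1} = 2
g(5) = mex{0,1} = 2
g(6) = mex{1,2} = 0
g(7) = mex{1,2} = 0
g(8) = mex{0,2} = 1
g(9) = mex{0,2} = 1
So g(9) = 1.
The value of a disjunctive sum is the nim-sum of the parts.
Combined value = 0 XOR 1 = 1.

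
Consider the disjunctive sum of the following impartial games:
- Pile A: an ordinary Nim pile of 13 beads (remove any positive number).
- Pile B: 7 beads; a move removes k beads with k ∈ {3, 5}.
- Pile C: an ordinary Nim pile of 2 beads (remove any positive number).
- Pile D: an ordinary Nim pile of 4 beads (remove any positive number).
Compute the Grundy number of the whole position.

Pile A is a plain Nim pile of size 13, so its Grundy value is 13.
Grundy values for pile B (subtraction set {3, 5}):
k:     0  1  2  3  4  5  6  7
g(k):  0  0  0  1  1  1  2  2
So g(7) = 2.
Pile C is a plain Nim pile of size 2, so its Grundy value is 2.
Pile D is a plain Nim pile of size 4, so its Grundy value is 4.
By the Sprague-Grundy theorem, the Grundy value of a sum of independent games is the XOR of the component values.
Combined value = 13 ⊕ 2 ⊕ 2 ⊕ 4 = 9.

9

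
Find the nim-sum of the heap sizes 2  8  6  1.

13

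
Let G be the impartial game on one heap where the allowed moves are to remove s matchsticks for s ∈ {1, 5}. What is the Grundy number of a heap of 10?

0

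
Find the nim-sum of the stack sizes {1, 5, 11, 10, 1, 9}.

13

Compute the nim-sum pairwise:
1 ^ 5 = 4
4 ^ 11 = 15
15 ^ 10 = 5
5 ^ 1 = 4
4 ^ 9 = 13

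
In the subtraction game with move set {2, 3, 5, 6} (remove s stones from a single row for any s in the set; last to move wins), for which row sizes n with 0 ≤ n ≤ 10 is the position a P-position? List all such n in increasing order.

Grundy values for subtraction set {2, 3, 5, 6}:
k:     0  1  2  3  4  5  6  7  8  9 10
g(k):  0  0  1  1  2  2  3  3  0  0  1
The P-positions (g = 0) in 0..10 are 0, 1, 8, 9.

0, 1, 8, 9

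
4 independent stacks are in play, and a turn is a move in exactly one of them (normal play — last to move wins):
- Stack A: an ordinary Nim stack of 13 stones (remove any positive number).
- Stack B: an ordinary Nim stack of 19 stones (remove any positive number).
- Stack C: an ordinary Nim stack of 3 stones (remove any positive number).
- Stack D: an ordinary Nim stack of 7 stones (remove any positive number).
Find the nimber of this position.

Stack A is a plain Nim stack of size 13, so its Grundy value is 13.
Stack B is a plain Nim stack of size 19, so its Grundy value is 19.
Stack C is a plain Nim stack of size 3, so its Grundy value is 3.
Stack D is a plain Nim stack of size 7, so its Grundy value is 7.
By the Sprague-Grundy theorem, the Grundy value of a sum of independent games is the XOR of the component values.
Combined value = 13 ⊕ 19 ⊕ 3 ⊕ 7 = 26.

26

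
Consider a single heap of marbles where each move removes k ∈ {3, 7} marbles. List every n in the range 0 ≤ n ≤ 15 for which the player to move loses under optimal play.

Build the Grundy sequence with g(k) = mex{g(k−s) : s ∈ {3, 7}, s ≤ k}:
k:     0  1  2  3  4  5  6  7  8  9 10 11 12 13 14 15
g(k):  0  0  0  1  1  1  0  2  2  1  0  0  0  1  1  1
The P-positions (g = 0) in 0..15 are 0, 1, 2, 6, 10, 11, 12.

0, 1, 2, 6, 10, 11, 12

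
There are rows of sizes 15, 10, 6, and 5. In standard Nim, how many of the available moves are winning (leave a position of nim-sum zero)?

3

Bitwise XOR of the heap sizes:
  1111  (15)
  1010  (10)
  0110  (6)
  0101  (5)
  ----
  0110  (6)
The overall nim-sum is X = 6. A row of size p has a winning move iff p XOR X < p (reduce it to p XOR X).
  15: 15 XOR 6 = 9 < 15 — winning move (to 9).
  10: 10 XOR 6 = 12 ≥ 10 — no move.
  6: 6 XOR 6 = 0 < 6 — winning move (to 0).
  5: 5 XOR 6 = 3 < 5 — winning move (to 3).
That gives 3 winning moves.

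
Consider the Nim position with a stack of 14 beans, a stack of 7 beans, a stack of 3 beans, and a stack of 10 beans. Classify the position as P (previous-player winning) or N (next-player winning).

In binary:
  1110  (14)
  0111  (7)
  0011  (3)
  1010  (10)
  ----
  0000  (0)
The nim-sum is 0, so this is a P-position: the player to move is in a losing position under optimal play.

P-position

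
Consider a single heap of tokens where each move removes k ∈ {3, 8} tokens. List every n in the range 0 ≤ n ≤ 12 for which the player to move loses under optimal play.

0, 1, 2, 6, 7, 11, 12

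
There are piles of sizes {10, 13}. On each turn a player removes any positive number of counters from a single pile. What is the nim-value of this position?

Compute the nim-sum pairwise:
10 ⊕ 13 = 7

7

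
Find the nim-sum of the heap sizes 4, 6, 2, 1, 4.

In binary:
  100  (4)
  110  (6)
  010  (2)
  001  (1)
  100  (4)
  ---
  101  (5)

5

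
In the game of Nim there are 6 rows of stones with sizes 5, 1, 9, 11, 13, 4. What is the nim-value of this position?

15

In binary:
  0101  (5)
  0001  (1)
  1001  (9)
  1011  (11)
  1101  (13)
  0100  (4)
  ----
  1111  (15)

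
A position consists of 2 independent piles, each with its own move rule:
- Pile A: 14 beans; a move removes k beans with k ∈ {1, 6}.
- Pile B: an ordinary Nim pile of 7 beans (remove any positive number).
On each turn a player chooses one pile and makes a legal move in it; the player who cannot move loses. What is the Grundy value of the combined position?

Grundy values for pile A (subtraction set {1, 6}):
g(0) = mex{} = 0
g(1) = mex{0} = 1
g(2) = mex{1} = 0
g(3) = mex{0} = 1
g(4) = mex{1} = 0
g(5) = mex{0} = 1
g(6) = mex{0,1} = 2
g(7) = mex{1,2} = 0
g(8) = mex{0} = 1
g(9) = mex{1} = 0
g(10) = mex{0} = 1
g(11) = mex{1} = 0
g(12) = mex{0,2} = 1
g(13) = mex{0,1} = 2
g(14) = mex{1,2} = 0
So g(14) = 0.
Pile B is a plain Nim pile of size 7, so its Grundy value is 7.
By the Sprague-Grundy theorem, the Grundy value of a sum of independent games is the XOR of the component values.
Combined value = 0 XOR 7 = 7.

7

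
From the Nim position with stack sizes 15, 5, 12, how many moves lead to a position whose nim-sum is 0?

3

Compute the nim-sum pairwise:
15 ^ 5 = 10
10 ^ 12 = 6
The overall nim-sum is X = 6. A stack of size p has a winning move iff p XOR X < p (reduce it to p XOR X).
  15: 15 XOR 6 = 9 < 15 — winning move (to 9).
  5: 5 XOR 6 = 3 < 5 — winning move (to 3).
  12: 12 XOR 6 = 10 < 12 — winning move (to 10).
That gives 3 winning moves.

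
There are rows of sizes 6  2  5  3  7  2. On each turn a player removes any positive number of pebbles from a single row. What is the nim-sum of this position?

7

Write each in binary and XOR column by column:
  110  (6)
  010  (2)
  101  (5)
  011  (3)
  111  (7)
  010  (2)
  ---
  111  (7)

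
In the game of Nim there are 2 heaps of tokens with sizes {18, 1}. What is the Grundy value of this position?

19

Compute the nim-sum pairwise:
18 ^ 1 = 19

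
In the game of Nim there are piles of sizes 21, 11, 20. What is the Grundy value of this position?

Compute the nim-sum pairwise:
21 ⊕ 11 = 30
30 ⊕ 20 = 10

10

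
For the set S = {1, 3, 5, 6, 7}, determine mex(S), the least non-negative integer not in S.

0

0 is not in the set, so the mex is 0.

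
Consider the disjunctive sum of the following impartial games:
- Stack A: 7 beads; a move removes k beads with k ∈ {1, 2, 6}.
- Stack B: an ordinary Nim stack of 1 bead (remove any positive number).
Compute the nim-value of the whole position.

1

For stack A, compute g(0), g(1), … with moves {1, 2, 6}:
g(0) = mex{} = 0
g(1) = mex{0} = 1
g(2) = mex{0,1} = 2
g(3) = mex{1,2} = 0
g(4) = mex{0,2} = 1
g(5) = mex{0,1} = 2
g(6) = mex{0,1,2} = 3
g(7) = mex{1,2,3} = 0
So g(7) = 0.
Stack B is a plain Nim stack of size 1, so its Grundy value is 1.
The value of a disjunctive sum is the nim-sum of the parts.
Combined value = 0 ⊕ 1 = 1.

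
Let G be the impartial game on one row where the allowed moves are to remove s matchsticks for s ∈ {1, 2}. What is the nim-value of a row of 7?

Grundy values for subtraction set {1, 2}:
g(0) = mex{} = 0
g(1) = mex{0} = 1
g(2) = mex{0,1} = 2
g(3) = mex{1,2} = 0
g(4) = mex{0,2} = 1
g(5) = mex{0,1} = 2
g(6) = mex{1,2} = 0
g(7) = mex{0,2} = 1
So g(7) = 1.

1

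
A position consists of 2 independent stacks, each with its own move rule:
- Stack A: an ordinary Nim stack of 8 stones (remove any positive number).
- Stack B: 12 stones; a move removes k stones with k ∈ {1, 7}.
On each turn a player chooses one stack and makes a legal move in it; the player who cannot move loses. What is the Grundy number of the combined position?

Stack A is a plain Nim stack of size 8, so its Grundy value is 8.
Grundy values for stack B (subtraction set {1, 7}):
k:     0  1  2  3  4  5  6  7  8  9 10 11 12
g(k):  0  1  0  1  0  1  0  1  0  1  0  1  0
So g(12) = 0.
The value of a disjunctive sum is the nim-sum of the parts.
Combined value = 8 ⊕ 0 = 8.

8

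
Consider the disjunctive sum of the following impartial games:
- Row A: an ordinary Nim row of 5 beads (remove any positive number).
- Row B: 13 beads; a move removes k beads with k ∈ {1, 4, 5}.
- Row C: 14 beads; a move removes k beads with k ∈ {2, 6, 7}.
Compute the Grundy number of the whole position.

Row A is a plain Nim row of size 5, so its Grundy value is 5.
For row B, compute g(0), g(1), … with moves {1, 4, 5}:
k:     0  1  2  3  4  5  6  7  8  9 10 11 12 13
g(k):  0  1  0  1  2  3  2  3  0  1  0  1  2  3
So g(13) = 3.
For row C, compute g(0), g(1), … with moves {2, 6, 7}:
g(0) = mex{} = 0
g(1) = mex{} = 0
g(2) = mex{0} = 1
g(3) = mex{0} = 1
g(4) = mex{1} = 0
g(5) = mex{1} = 0
g(6) = mex{0} = 1
g(7) = mex{0} = 1
g(8) = mex{0,1} = 2
g(9) = mex{1} = 0
g(10) = mex{0,1,2} = 3
g(11) = mex{0} = 1
g(12) = mex{0,1,3} = 2
g(13) = mex{1} = 0
g(14) = mex{1,2} = 0
So g(14) = 0.
The value of a disjunctive sum is the nim-sum of the parts.
Combined value = 5 XOR 3 XOR 0 = 6.

6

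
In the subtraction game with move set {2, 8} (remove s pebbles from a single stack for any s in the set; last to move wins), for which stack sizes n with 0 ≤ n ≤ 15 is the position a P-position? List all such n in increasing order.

0, 1, 4, 5, 10, 11, 14, 15

Build the Grundy sequence with g(k) = mex{g(k−s) : s ∈ {2, 8}, s ≤ k}:
k:     0  1  2  3  4  5  6  7  8  9 10 11 12 13 14 15
g(k):  0  0  1  1  0  0  1  1  2  2  0  0  1  1  0  0
The P-positions (g = 0) in 0..15 are 0, 1, 4, 5, 10, 11, 14, 15.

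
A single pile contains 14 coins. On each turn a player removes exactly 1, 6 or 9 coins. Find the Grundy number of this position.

Build the Grundy sequence with g(k) = mex{g(k−s) : s ∈ {1, 6, 9}, s ≤ k}:
k:     0  1  2  3  4  5  6  7  8  9 10 11 12 13 14
g(k):  0  1  0  1  0  1  2  0  1  2  3  2  0  1  0
So g(14) = 0.

0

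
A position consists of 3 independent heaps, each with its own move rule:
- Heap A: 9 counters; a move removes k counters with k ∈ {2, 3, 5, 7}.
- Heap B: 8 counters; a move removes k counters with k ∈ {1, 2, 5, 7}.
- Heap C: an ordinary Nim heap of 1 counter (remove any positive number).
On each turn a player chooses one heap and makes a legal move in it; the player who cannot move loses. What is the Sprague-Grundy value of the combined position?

3

For heap A, compute g(0), g(1), … with moves {2, 3, 5, 7}:
k:     0  1  2  3  4  5  6  7  8  9
g(k):  0  0  1  1  2  2  3  3  4  0
So g(9) = 0.
For heap B, compute g(0), g(1), … with moves {1, 2, 5, 7}:
k:     0  1  2  3  4  5  6  7  8
g(k):  0  1  2  0  1  2  0  1  2
So g(8) = 2.
Heap C is a plain Nim heap of size 1, so its Grundy value is 1.
The value of a disjunctive sum is the nim-sum of the parts.
Combined value = 0 ⊕ 2 ⊕ 1 = 3.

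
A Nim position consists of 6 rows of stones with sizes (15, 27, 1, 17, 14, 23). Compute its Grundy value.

29

Nim-sum: 15 XOR 27 XOR 1 XOR 17 XOR 14 XOR 23 = 29.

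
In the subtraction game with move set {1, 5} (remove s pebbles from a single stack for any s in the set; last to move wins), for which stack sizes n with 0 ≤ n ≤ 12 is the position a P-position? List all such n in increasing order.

0, 2, 4, 6, 8, 10, 12

Compute g(0), g(1), … for moves {1, 5}:
g(0) = mex{} = 0
g(1) = mex{0} = 1
g(2) = mex{1} = 0
g(3) = mex{0} = 1
g(4) = mex{1} = 0
g(5) = mex{0} = 1
g(6) = mex{1} = 0
g(7) = mex{0} = 1
g(8) = mex{1} = 0
g(9) = mex{0} = 1
g(10) = mex{1} = 0
g(11) = mex{0} = 1
g(12) = mex{1} = 0
The P-positions (g = 0) in 0..12 are 0, 2, 4, 6, 8, 10, 12.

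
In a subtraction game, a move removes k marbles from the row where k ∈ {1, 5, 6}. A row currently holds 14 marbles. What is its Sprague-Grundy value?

1

Compute g(0), g(1), … for moves {1, 5, 6}:
g(0) = mex{} = 0
g(1) = mex{0} = 1
g(2) = mex{1} = 0
g(3) = mex{0} = 1
g(4) = mex{1} = 0
g(5) = mex{0} = 1
g(6) = mex{0,1} = 2
g(7) = mex{0,1,2} = 3
g(8) = mex{0,1,3} = 2
g(9) = mex{0,1,2} = 3
g(10) = mex{0,1,3} = 2
g(11) = mex{1,2} = 0
g(12) = mex{0,2,3} = 1
g(13) = mex{1,2,3} = 0
g(14) = mex{0,2,3} = 1
So g(14) = 1.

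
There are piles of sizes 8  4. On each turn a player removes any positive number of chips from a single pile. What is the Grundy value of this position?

Nim-sum: 8 ^ 4 = 12.

12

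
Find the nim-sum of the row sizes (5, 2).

Compute the nim-sum pairwise:
5 ^ 2 = 7

7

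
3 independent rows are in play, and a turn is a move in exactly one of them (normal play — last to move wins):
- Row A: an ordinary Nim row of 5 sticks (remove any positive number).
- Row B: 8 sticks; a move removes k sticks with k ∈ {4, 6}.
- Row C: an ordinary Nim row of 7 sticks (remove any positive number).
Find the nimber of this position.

Row A is a plain Nim row of size 5, so its Grundy value is 5.
Grundy values for row B (subtraction set {4, 6}):
k:     0  1  2  3  4  5  6  7  8
g(k):  0  0  0  0  1  1  1  1  2
So g(8) = 2.
Row C is a plain Nim row of size 7, so its Grundy value is 7.
The value of a disjunctive sum is the nim-sum of the parts.
Combined value = 5 XOR 2 XOR 7 = 0.

0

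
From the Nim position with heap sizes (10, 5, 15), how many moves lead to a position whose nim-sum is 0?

0

Bitwise XOR of the heap sizes:
  1010  (10)
  0101  (5)
  1111  (15)
  ----
  0000  (0)
The nim-sum is already 0, so every move leaves a nonzero nim-sum — there are no winning moves.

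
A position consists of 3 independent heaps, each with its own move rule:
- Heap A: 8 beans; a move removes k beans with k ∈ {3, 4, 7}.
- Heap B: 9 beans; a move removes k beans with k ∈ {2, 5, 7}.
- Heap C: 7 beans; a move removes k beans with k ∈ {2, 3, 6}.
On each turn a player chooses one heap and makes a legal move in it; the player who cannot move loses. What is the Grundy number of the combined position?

1

Grundy values for heap A (subtraction set {3, 4, 7}):
k:     0  1  2  3  4  5  6  7  8
g(k):  0  0  0  1  1  1  2  2  2
So g(8) = 2.
For heap B, compute g(0), g(1), … with moves {2, 5, 7}:
g(0) = mex{} = 0
g(1) = mex{} = 0
g(2) = mex{0} = 1
g(3) = mex{0} = 1
g(4) = mex{1} = 0
g(5) = mex{0,1} = 2
g(6) = mex{0} = 1
g(7) = mex{0,1,2} = 3
g(8) = mex{0,1} = 2
g(9) = mex{0,1,3} = 2
So g(9) = 2.
Build the Grundy sequence for heap C with g(k) = mex{g(k−s) : s ∈ {2, 3, 6}, s ≤ k}:
g(0) = mex{} = 0
g(1) = mex{} = 0
g(2) = mex{0} = 1
g(3) = mex{0} = 1
g(4) = mex{0,1} = 2
g(5) = mex{1} = 0
g(6) = mex{0,1,2} = 3
g(7) = mex{0,2} = 1
So g(7) = 1.
By the Sprague-Grundy theorem, the Grundy value of a sum of independent games is the XOR of the component values.
Combined value = 2 XOR 2 XOR 1 = 1.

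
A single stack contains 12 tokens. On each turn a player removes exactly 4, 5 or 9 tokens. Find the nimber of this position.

3

Build the Grundy sequence with g(k) = mex{g(k−s) : s ∈ {4, 5, 9}, s ≤ k}:
k:     0  1  2  3  4  5  6  7  8  9 10 11 12
g(k):  0  0  0  0  1  1  1  1  2  2  2  2  3
So g(12) = 3.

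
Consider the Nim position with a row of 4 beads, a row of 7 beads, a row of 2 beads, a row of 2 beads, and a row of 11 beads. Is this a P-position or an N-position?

Bitwise XOR of the heap sizes:
  0100  (4)
  0111  (7)
  0010  (2)
  0010  (2)
  1011  (11)
  ----
  1000  (8)
The nim-sum is 8 ≠ 0, so this is an N-position: the player to move can win.

N-position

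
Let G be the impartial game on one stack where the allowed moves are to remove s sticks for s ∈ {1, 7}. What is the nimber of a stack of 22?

0

Build the Grundy sequence with g(k) = mex{g(k−s) : s ∈ {1, 7}, s ≤ k}:
k:     0  1  2  3  4  5  6  7  8  9 10 11 12 13 14 15 16 17 18 19 20 21 22
g(k):  0  1  0  1  0  1  0  1  0  1  0  1  0  1  0  1  0  1  0  1  0  1  0
So g(22) = 0.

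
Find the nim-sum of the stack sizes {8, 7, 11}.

Bitwise XOR of the heap sizes:
  1000  (8)
  0111  (7)
  1011  (11)
  ----
  0100  (4)

4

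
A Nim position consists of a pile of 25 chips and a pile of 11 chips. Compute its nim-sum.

Compute the nim-sum pairwise:
25 ⊕ 11 = 18

18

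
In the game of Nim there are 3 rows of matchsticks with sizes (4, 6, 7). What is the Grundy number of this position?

5

Nim-sum: 4 ^ 6 ^ 7 = 5.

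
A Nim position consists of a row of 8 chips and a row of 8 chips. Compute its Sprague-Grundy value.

Nim-sum: 8 ⊕ 8 = 0.

0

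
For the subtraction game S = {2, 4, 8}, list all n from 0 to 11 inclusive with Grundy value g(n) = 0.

0, 1, 6, 7

Build the Grundy sequence with g(k) = mex{g(k−s) : s ∈ {2, 4, 8}, s ≤ k}:
g(0) = mex{} = 0
g(1) = mex{} = 0
g(2) = mex{0} = 1
g(3) = mex{0} = 1
g(4) = mex{0,1} = 2
g(5) = mex{0,1} = 2
g(6) = mex{1,2} = 0
g(7) = mex{1,2} = 0
g(8) = mex{0,2} = 1
g(9) = mex{0,2} = 1
g(10) = mex{0,1} = 2
g(11) = mex{0,1} = 2
The P-positions (g = 0) in 0..11 are 0, 1, 6, 7.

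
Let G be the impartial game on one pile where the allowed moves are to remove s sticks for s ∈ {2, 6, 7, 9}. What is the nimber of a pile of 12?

2

Compute g(0), g(1), … for moves {2, 6, 7, 9}:
g(0) = mex{} = 0
g(1) = mex{} = 0
g(2) = mex{0} = 1
g(3) = mex{0} = 1
g(4) = mex{1} = 0
g(5) = mex{1} = 0
g(6) = mex{0} = 1
g(7) = mex{0} = 1
g(8) = mex{0,1} = 2
g(9) = mex{0,1} = 2
g(10) = mex{0,1,2} = 3
g(11) = mex{0,1,2} = 3
g(12) = mex{0,1,3} = 2
So g(12) = 2.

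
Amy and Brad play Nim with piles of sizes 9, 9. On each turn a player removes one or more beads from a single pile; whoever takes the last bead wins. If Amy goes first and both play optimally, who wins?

Nim-sum: 9 XOR 9 = 0.
The nim-sum is 0, so this is a P-position: the player to move is in a losing position under optimal play; Amy is about to move from it and so loses — Brad wins.

Brad wins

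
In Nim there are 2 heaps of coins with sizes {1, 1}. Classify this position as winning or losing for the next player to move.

In binary:
  1  (1)
  1  (1)
  -
  0  (0)
The nim-sum is 0, so this is a P-position: the player to move is in a losing position under optimal play.

Losing position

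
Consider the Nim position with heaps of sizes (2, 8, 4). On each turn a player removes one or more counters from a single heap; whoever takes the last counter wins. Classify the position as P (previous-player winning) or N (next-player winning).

N-position

Compute the nim-sum pairwise:
2 XOR 8 = 10
10 XOR 4 = 14
The nim-sum is 14 ≠ 0, so this is an N-position: the player to move can win.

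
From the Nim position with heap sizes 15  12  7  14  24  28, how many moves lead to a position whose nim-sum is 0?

5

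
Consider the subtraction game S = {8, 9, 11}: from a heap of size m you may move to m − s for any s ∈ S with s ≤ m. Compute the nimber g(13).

Build the Grundy sequence with g(k) = mex{g(k−s) : s ∈ {8, 9, 11}, s ≤ k}:
k:     0  1  2  3  4  5  6  7  8  9 10 11 12 13
g(k):  0  0  0  0  0  0  0  0  1  1  1  1  1  1
So g(13) = 1.

1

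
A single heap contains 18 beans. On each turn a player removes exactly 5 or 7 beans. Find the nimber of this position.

1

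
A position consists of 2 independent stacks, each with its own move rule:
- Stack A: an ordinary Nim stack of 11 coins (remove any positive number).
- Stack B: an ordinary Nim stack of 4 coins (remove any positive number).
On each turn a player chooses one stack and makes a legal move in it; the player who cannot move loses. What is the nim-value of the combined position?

Stack A is a plain Nim stack of size 11, so its Grundy value is 11.
Stack B is a plain Nim stack of size 4, so its Grundy value is 4.
By the Sprague-Grundy theorem, the Grundy value of a sum of independent games is the XOR of the component values.
Combined value = 11 ⊕ 4 = 15.

15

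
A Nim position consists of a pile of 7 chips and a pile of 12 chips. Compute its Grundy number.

11

Write each in binary and XOR column by column:
  0111  (7)
  1100  (12)
  ----
  1011  (11)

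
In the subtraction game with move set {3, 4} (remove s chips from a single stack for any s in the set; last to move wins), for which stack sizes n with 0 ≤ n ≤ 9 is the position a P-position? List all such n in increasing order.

0, 1, 2, 7, 8, 9

Build the Grundy sequence with g(k) = mex{g(k−s) : s ∈ {3, 4}, s ≤ k}:
k:     0  1  2  3  4  5  6  7  8  9
g(k):  0  0  0  1  1  1  2  0  0  0
The P-positions (g = 0) in 0..9 are 0, 1, 2, 7, 8, 9.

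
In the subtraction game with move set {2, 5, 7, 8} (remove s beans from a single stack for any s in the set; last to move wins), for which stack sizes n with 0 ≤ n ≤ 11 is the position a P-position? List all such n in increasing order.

0, 1, 4, 10

Grundy values for subtraction set {2, 5, 7, 8}:
k:     0  1  2  3  4  5  6  7  8  9 10 11
g(k):  0  0  1  1  0  2  1  3  2  2  0  3
The P-positions (g = 0) in 0..11 are 0, 1, 4, 10.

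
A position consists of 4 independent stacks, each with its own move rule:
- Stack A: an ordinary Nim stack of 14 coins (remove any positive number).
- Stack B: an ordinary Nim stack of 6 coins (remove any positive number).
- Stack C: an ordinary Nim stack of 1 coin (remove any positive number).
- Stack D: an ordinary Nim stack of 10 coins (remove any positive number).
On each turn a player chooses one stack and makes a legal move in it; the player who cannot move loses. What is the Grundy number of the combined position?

Stack A is a plain Nim stack of size 14, so its Grundy value is 14.
Stack B is a plain Nim stack of size 6, so its Grundy value is 6.
Stack C is a plain Nim stack of size 1, so its Grundy value is 1.
Stack D is a plain Nim stack of size 10, so its Grundy value is 10.
By the Sprague-Grundy theorem, the Grundy value of a sum of independent games is the XOR of the component values.
Combined value = 14 XOR 6 XOR 1 XOR 10 = 3.

3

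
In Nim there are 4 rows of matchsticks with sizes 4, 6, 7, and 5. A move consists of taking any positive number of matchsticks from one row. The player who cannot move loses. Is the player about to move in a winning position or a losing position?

Losing position

Compute the nim-sum pairwise:
4 ^ 6 = 2
2 ^ 7 = 5
5 ^ 5 = 0
The nim-sum is 0, so this is a P-position: the player to move is in a losing position under optimal play.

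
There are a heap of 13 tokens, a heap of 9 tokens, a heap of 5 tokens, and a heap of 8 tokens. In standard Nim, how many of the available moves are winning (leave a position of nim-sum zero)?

In binary:
  1101  (13)
  1001  (9)
  0101  (5)
  1000  (8)
  ----
  1001  (9)
The overall nim-sum is X = 9. A heap of size p has a winning move iff p XOR X < p (reduce it to p XOR X).
  13: 13 XOR 9 = 4 < 13 — winning move (to 4).
  9: 9 XOR 9 = 0 < 9 — winning move (to 0).
  5: 5 XOR 9 = 12 ≥ 5 — no move.
  8: 8 XOR 9 = 1 < 8 — winning move (to 1).
That gives 3 winning moves.

3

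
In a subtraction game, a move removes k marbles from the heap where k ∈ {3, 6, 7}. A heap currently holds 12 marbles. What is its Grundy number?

0

Grundy values for subtraction set {3, 6, 7}:
k:     0  1  2  3  4  5  6  7  8  9 10 11 12
g(k):  0  0  0  1  1  1  2  2  2  3  0  0  0
So g(12) = 0.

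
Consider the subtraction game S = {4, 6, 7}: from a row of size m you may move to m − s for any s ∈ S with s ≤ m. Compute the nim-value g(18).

Grundy values for subtraction set {4, 6, 7}:
k:     0  1  2  3  4  5  6  7  8  9 10 11 12 13 14 15 16 17 18
g(k):  0  0  0  0  1  1  1  1  2  2  2  0  0  0  0  1  1  1  1
So g(18) = 1.

1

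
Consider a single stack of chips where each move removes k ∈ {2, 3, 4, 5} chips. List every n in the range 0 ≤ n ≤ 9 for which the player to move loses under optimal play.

Grundy values for subtraction set {2, 3, 4, 5}:
g(0) = mex{} = 0
g(1) = mex{} = 0
g(2) = mex{0} = 1
g(3) = mex{0} = 1
g(4) = mex{0,1} = 2
g(5) = mex{0,1} = 2
g(6) = mex{0,1,2} = 3
g(7) = mex{1,2} = 0
g(8) = mex{1,2,3} = 0
g(9) = mex{0,2,3} = 1
The P-positions (g = 0) in 0..9 are 0, 1, 7, 8.

0, 1, 7, 8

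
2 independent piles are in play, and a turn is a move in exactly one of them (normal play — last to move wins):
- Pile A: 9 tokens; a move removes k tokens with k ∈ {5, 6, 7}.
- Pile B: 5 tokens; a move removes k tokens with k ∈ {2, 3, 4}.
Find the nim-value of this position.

Build the Grundy sequence for pile A with g(k) = mex{g(k−s) : s ∈ {5, 6, 7}, s ≤ k}:
k:     0  1  2  3  4  5  6  7  8  9
g(k):  0  0  0  0  0  1  1  1  1  1
So g(9) = 1.
Grundy values for pile B (subtraction set {2, 3, 4}):
k:     0  1  2  3  4  5
g(k):  0  0  1  1  2  2
So g(5) = 2.
The value of a disjunctive sum is the nim-sum of the parts.
Combined value = 1 XOR 2 = 3.

3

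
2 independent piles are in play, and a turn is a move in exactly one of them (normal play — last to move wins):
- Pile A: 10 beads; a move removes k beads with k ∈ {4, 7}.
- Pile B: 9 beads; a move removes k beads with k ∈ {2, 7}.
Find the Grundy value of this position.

2

For pile A, compute g(0), g(1), … with moves {4, 7}:
k:     0  1  2  3  4  5  6  7  8  9 10
g(k):  0  0  0  0  1  1  1  1  2  2  2
So g(10) = 2.
Grundy values for pile B (subtraction set {2, 7}):
g(0) = mex{} = 0
g(1) = mex{} = 0
g(2) = mex{0} = 1
g(3) = mex{0} = 1
g(4) = mex{1} = 0
g(5) = mex{1} = 0
g(6) = mex{0} = 1
g(7) = mex{0} = 1
g(8) = mex{0,1} = 2
g(9) = mex{1} = 0
So g(9) = 0.
The value of a disjunctive sum is the nim-sum of the parts.
Combined value = 2 XOR 0 = 2.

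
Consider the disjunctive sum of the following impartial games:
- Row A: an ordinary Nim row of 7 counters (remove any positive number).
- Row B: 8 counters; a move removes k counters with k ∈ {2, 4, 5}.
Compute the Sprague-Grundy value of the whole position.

7

Row A is a plain Nim row of size 7, so its Grundy value is 7.
Build the Grundy sequence for row B with g(k) = mex{g(k−s) : s ∈ {2, 4, 5}, s ≤ k}:
g(0) = mex{} = 0
g(1) = mex{} = 0
g(2) = mex{0} = 1
g(3) = mex{0} = 1
g(4) = mex{0,1} = 2
g(5) = mex{0,1} = 2
g(6) = mex{0,1,2} = 3
g(7) = mex{1,2} = 0
g(8) = mex{1,2,3} = 0
So g(8) = 0.
By the Sprague-Grundy theorem, the Grundy value of a sum of independent games is the XOR of the component values.
Combined value = 7 ⊕ 0 = 7.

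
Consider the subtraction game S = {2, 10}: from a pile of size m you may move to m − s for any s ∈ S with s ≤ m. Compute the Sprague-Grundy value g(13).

Grundy values for subtraction set {2, 10}:
k:     0  1  2  3  4  5  6  7  8  9 10 11 12 13
g(k):  0  0  1  1  0  0  1  1  0  0  1  1  0  0
So g(13) = 0.

0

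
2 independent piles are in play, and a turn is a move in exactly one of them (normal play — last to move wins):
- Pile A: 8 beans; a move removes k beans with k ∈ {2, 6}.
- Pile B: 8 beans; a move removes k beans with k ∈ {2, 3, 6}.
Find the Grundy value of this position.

2

For pile A, compute g(0), g(1), … with moves {2, 6}:
k:     0  1  2  3  4  5  6  7  8
g(k):  0  0  1  1  0  0  1  1  0
So g(8) = 0.
Grundy values for pile B (subtraction set {2, 3, 6}):
g(0) = mex{} = 0
g(1) = mex{} = 0
g(2) = mex{0} = 1
g(3) = mex{0} = 1
g(4) = mex{0,1} = 2
g(5) = mex{1} = 0
g(6) = mex{0,1,2} = 3
g(7) = mex{0,2} = 1
g(8) = mex{0,1,3} = 2
So g(8) = 2.
The value of a disjunctive sum is the nim-sum of the parts.
Combined value = 0 XOR 2 = 2.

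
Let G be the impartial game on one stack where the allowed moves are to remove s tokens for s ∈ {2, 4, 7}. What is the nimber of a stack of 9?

0

Grundy values for subtraction set {2, 4, 7}:
g(0) = mex{} = 0
g(1) = mex{} = 0
g(2) = mex{0} = 1
g(3) = mex{0} = 1
g(4) = mex{0,1} = 2
g(5) = mex{0,1} = 2
g(6) = mex{1,2} = 0
g(7) = mex{0,1,2} = 3
g(8) = mex{0,2} = 1
g(9) = mex{1,2,3} = 0
So g(9) = 0.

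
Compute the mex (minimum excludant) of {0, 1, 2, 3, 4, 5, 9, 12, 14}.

6

The values 0, 1, 2, 3, 4, 5 are all present; 6 is the first non-negative integer missing from the set.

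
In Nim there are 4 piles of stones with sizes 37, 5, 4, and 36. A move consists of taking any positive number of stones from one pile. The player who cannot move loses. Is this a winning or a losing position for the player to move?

Losing position

Compute the nim-sum pairwise:
37 ^ 5 = 32
32 ^ 4 = 36
36 ^ 36 = 0
The nim-sum is 0, so this is a P-position: the player to move is in a losing position under optimal play.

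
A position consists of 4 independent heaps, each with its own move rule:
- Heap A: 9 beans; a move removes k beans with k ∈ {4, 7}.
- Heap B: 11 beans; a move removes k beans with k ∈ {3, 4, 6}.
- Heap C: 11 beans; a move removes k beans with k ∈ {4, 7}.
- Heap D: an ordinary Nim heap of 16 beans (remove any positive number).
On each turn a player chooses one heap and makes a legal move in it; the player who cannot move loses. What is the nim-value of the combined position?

Build the Grundy sequence for heap A with g(k) = mex{g(k−s) : s ∈ {4, 7}, s ≤ k}:
g(0) = mex{} = 0
g(1) = mex{} = 0
g(2) = mex{} = 0
g(3) = mex{} = 0
g(4) = mex{0} = 1
g(5) = mex{0} = 1
g(6) = mex{0} = 1
g(7) = mex{0} = 1
g(8) = mex{0,1} = 2
g(9) = mex{0,1} = 2
So g(9) = 2.
Build the Grundy sequence for heap B with g(k) = mex{g(k−s) : s ∈ {3, 4, 6}, s ≤ k}:
g(0) = mex{} = 0
g(1) = mex{} = 0
g(2) = mex{} = 0
g(3) = mex{0} = 1
g(4) = mex{0} = 1
g(5) = mex{0} = 1
g(6) = mex{0,1} = 2
g(7) = mex{0,1} = 2
g(8) = mex{0,1} = 2
g(9) = mex{1,2} = 0
g(10) = mex{1,2} = 0
g(11) = mex{1,2} = 0
So g(11) = 0.
Build the Grundy sequence for heap C with g(k) = mex{g(k−s) : s ∈ {4, 7}, s ≤ k}:
k:     0  1  2  3  4  5  6  7  8  9 10 11
g(k):  0  0  0  0  1  1  1  1  2  2  2  0
So g(11) = 0.
Heap D is a plain Nim heap of size 16, so its Grundy value is 16.
By the Sprague-Grundy theorem, the Grundy value of a sum of independent games is the XOR of the component values.
Combined value = 2 XOR 0 XOR 0 XOR 16 = 18.

18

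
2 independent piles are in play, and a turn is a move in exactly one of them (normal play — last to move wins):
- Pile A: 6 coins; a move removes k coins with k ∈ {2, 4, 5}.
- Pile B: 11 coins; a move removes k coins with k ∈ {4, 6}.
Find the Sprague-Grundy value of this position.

3

Build the Grundy sequence for pile A with g(k) = mex{g(k−s) : s ∈ {2, 4, 5}, s ≤ k}:
k:     0  1  2  3  4  5  6
g(k):  0  0  1  1  2  2  3
So g(6) = 3.
Grundy values for pile B (subtraction set {4, 6}):
k:     0  1  2  3  4  5  6  7  8  9 10 11
g(k):  0  0  0  0  1  1  1  1  2  2  0  0
So g(11) = 0.
The value of a disjunctive sum is the nim-sum of the parts.
Combined value = 3 ⊕ 0 = 3.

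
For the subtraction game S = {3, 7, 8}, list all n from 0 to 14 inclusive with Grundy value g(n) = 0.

0, 1, 2, 6, 11, 12

Grundy values for subtraction set {3, 7, 8}:
k:     0  1  2  3  4  5  6  7  8  9 10 11 12 13 14
g(k):  0  0  0  1  1  1  0  2  2  1  3  0  0  2  1
The P-positions (g = 0) in 0..14 are 0, 1, 2, 6, 11, 12.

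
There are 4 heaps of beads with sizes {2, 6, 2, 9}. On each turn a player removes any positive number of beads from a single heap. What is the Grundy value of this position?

Write each in binary and XOR column by column:
  0010  (2)
  0110  (6)
  0010  (2)
  1001  (9)
  ----
  1111  (15)

15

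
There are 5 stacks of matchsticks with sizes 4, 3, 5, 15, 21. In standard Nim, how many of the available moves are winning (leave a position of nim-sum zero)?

1

Nim-sum: 4 ^ 3 ^ 5 ^ 15 ^ 21 = 24.
The overall nim-sum is X = 24. A stack of size p has a winning move iff p XOR X < p (reduce it to p XOR X).
  4: 4 XOR 24 = 28 ≥ 4 — no move.
  3: 3 XOR 24 = 27 ≥ 3 — no move.
  5: 5 XOR 24 = 29 ≥ 5 — no move.
  15: 15 XOR 24 = 23 ≥ 15 — no move.
  21: 21 XOR 24 = 13 < 21 — winning move (to 13).
That gives 1 winning move.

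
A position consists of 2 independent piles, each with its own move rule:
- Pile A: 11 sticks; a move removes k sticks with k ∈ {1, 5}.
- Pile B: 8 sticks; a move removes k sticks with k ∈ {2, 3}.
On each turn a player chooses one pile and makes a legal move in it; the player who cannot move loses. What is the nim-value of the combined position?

For pile A, compute g(0), g(1), … with moves {1, 5}:
g(0) = mex{} = 0
g(1) = mex{0} = 1
g(2) = mex{1} = 0
g(3) = mex{0} = 1
g(4) = mex{1} = 0
g(5) = mex{0} = 1
g(6) = mex{1} = 0
g(7) = mex{0} = 1
g(8) = mex{1} = 0
g(9) = mex{0} = 1
g(10) = mex{1} = 0
g(11) = mex{0} = 1
So g(11) = 1.
Grundy values for pile B (subtraction set {2, 3}):
k:     0  1  2  3  4  5  6  7  8
g(k):  0  0  1  1  2  0  0  1  1
So g(8) = 1.
The value of a disjunctive sum is the nim-sum of the parts.
Combined value = 1 XOR 1 = 0.

0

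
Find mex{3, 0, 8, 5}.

0 is in the set but 1 is not, so the mex is 1.

1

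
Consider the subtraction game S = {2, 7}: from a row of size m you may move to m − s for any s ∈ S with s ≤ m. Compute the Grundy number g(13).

0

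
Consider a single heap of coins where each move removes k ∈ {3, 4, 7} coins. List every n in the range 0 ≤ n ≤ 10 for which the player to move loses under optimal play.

0, 1, 2, 10

Grundy values for subtraction set {3, 4, 7}:
g(0) = mex{} = 0
g(1) = mex{} = 0
g(2) = mex{} = 0
g(3) = mex{0} = 1
g(4) = mex{0} = 1
g(5) = mex{0} = 1
g(6) = mex{0,1} = 2
g(7) = mex{0,1} = 2
g(8) = mex{0,1} = 2
g(9) = mex{0,1,2} = 3
g(10) = mex{1,2} = 0
The P-positions (g = 0) in 0..10 are 0, 1, 2, 10.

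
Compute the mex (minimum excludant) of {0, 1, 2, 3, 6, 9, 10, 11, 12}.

4

The values 0, 1, 2, 3 are all present; 4 is the first non-negative integer missing from the set.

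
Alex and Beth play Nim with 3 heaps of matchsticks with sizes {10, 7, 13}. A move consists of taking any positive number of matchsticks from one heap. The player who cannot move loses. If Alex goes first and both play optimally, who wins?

Beth wins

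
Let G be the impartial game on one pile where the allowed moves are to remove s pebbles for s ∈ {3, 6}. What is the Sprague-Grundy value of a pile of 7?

2

Compute g(0), g(1), … for moves {3, 6}:
k:     0  1  2  3  4  5  6  7
g(k):  0  0  0  1  1  1  2  2
So g(7) = 2.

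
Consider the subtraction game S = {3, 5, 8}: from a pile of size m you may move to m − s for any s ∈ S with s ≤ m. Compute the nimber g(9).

3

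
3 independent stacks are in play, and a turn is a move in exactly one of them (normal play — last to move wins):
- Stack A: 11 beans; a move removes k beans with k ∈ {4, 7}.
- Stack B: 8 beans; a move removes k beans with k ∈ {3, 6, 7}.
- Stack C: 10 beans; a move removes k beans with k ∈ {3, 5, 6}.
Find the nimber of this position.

2

For stack A, compute g(0), g(1), … with moves {4, 7}:
k:     0  1  2  3  4  5  6  7  8  9 10 11
g(k):  0  0  0  0  1  1  1  1  2  2  2  0
So g(11) = 0.
Grundy values for stack B (subtraction set {3, 6, 7}):
g(0) = mex{} = 0
g(1) = mex{} = 0
g(2) = mex{} = 0
g(3) = mex{0} = 1
g(4) = mex{0} = 1
g(5) = mex{0} = 1
g(6) = mex{0,1} = 2
g(7) = mex{0,1} = 2
g(8) = mex{0,1} = 2
So g(8) = 2.
For stack C, compute g(0), g(1), … with moves {3, 5, 6}:
k:     0  1  2  3  4  5  6  7  8  9 10
g(k):  0  0  0  1  1  1  2  2  2  0  0
So g(10) = 0.
The value of a disjunctive sum is the nim-sum of the parts.
Combined value = 0 ⊕ 2 ⊕ 0 = 2.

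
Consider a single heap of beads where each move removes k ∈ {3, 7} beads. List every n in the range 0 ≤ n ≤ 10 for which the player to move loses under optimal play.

0, 1, 2, 6, 10

Build the Grundy sequence with g(k) = mex{g(k−s) : s ∈ {3, 7}, s ≤ k}:
g(0) = mex{} = 0
g(1) = mex{} = 0
g(2) = mex{} = 0
g(3) = mex{0} = 1
g(4) = mex{0} = 1
g(5) = mex{0} = 1
g(6) = mex{1} = 0
g(7) = mex{0,1} = 2
g(8) = mex{0,1} = 2
g(9) = mex{0} = 1
g(10) = mex{1,2} = 0
The P-positions (g = 0) in 0..10 are 0, 1, 2, 6, 10.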